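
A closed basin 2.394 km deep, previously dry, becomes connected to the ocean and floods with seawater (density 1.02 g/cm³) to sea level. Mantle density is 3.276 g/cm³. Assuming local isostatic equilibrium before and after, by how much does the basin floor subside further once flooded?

1.08 km

After flooding the water column is d + s deep. Its weight must equal the weight of mantle displaced by the extra subsidence s: (d + s) ρ_w = s ρ_m.
s = d ρ_w / (ρ_m − ρ_w) = 2.394 km × 1.02/(3.276 − 1.02) = 1.08 km.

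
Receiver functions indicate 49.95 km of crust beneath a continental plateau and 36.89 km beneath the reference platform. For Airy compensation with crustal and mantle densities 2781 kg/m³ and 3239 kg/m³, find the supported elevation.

Excess crust Δ = 49.95 km − 36.89 km = 13.06 km, split between elevation h and root r with h + r = Δ.
Airy balance ρ_c h = (ρ_m − ρ_c) r gives r = h ρ_c/(ρ_m − ρ_c), so h (1 + ρ_c/(ρ_m − ρ_c)) = Δ, i.e. h = Δ (ρ_m − ρ_c)/ρ_m.
h = 13.06 km × 458/3239 = 1.85 km.

1.85 km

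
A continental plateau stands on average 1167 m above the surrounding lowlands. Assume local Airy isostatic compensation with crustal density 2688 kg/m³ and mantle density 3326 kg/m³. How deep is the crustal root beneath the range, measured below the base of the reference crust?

4920 m

Equating mass per unit area of the two columns: the weight of the topography is balanced by the buoyancy of the root, ρ_c h = (ρ_m − ρ_c) r.
r = h · ρ_c / (ρ_m − ρ_c) = 1167 m × 2688 / (3326 − 2688) = 4920 m.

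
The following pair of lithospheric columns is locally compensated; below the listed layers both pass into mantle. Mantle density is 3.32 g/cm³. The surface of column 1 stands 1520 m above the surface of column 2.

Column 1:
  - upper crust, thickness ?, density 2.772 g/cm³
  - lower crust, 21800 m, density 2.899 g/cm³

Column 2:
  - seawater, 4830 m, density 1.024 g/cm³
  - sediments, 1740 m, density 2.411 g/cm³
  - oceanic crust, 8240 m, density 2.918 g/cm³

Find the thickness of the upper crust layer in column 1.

21600 m

Take the compensation level at the base of the deeper column (depth z_c below the surface of column 1) and equate Σ ρ_i t_i down to z_c; mantle fills any gap and the z_c terms cancel.
Column 1: x×2.772 + 21800×2.899 + (z_c − 21800 − x)×3.32
Column 2: 1520×0 + 4830×1.024 + 1740×2.411 + 8240×2.918 + (z_c − 1520 − 14810)×3.32
The z_c×3.32 term appears on both sides and cancels. Collect the known terms of each column as K = Σ(ρt)_known − 3.32 × (depth of known layers): K_1 = 63198.2 − 3.32×21800 = −9177.8; K_2 = 33185.38 − 3.32×(1520 + 14810) = −21030.22.
Balance: K_1 − x×(3.32 − 2.772) = K_2, so x = (K_1 − K_2)/(3.32 − 2.772) = 11852.4/0.548 = 21600 m.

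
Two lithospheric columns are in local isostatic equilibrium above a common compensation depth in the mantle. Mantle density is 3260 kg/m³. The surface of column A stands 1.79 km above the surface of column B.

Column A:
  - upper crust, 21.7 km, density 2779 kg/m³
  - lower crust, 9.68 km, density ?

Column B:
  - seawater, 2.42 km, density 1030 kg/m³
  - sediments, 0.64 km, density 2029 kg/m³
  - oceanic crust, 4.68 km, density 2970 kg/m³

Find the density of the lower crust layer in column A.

2960 kg/m³

Take the compensation level at the base of the deeper column (depth z_c below the surface of column A) and equate Σ ρ_i t_i down to z_c; mantle fills any gap and the z_c terms cancel.
Column A: 21.7×2779 + 9.68×ρ + (z_c − 31.38)×3260
Column B: 1.79×0 + 2.42×1030 + 0.64×2029 + 4.68×2970 + (z_c − 1.79 − 7.74)×3260
The z_c×3260 term appears on both sides and cancels. Collect the known terms of each column as K = Σ(ρt)_known − 3260 × (depth of known layers): K_A = 60304.3 − 3260×31.38 = −41994.5; K_B = 17690.76 − 3260×(1.79 + 7.74) = −13377.04.
Balance: K_A + 9.68×ρ = K_B, so ρ = (K_B − K_A)/9.68 = 28617.5/9.68 = 2960 kg/m³.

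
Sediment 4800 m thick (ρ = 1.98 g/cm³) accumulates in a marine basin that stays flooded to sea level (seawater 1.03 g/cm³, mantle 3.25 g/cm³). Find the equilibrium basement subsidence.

Submarine loading: the sediment displaces seawater, and the subsidence is in turn flooded, so s (ρ_m − ρ_w) = t (ρ_sed − ρ_w).
s = 4800 m × (1.98 − 1.03) / (3.25 − 1.03) = 2050 m.

2050 m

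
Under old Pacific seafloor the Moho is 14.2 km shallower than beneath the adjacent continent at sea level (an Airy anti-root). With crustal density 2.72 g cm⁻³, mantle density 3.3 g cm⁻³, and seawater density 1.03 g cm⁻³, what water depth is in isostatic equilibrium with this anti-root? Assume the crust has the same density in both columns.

Replacing a thickness d of crust by seawater at the top must be balanced by replacing crust with mantle at the base: d (ρ_c − ρ_w) = a (ρ_m − ρ_c).
d = a (ρ_m − ρ_c)/(ρ_c − ρ_w) = 14.2 km × 0.58/1.69 = 4.87 km.

4.87 km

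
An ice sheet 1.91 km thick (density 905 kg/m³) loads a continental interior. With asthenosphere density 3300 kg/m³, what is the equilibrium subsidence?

0.524 km

Balancing pressure at the compensation depth: the ice load ρ_ice t is balanced by mantle displaced below, ρ_m s.
s = t ρ_ice / ρ_m = 1.91 km × 905/3300 = 0.524 km.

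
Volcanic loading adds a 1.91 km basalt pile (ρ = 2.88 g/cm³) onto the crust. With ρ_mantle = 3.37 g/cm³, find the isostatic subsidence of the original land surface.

1.63 km

Subaerial loading: s = t ρ_load / ρ_m.
s = 1.91 km × 2.88/3.37 = 1.63 km.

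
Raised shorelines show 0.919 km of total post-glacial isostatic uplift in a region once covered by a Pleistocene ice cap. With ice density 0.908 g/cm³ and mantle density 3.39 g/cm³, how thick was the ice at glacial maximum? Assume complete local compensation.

u = t ρ_ice/ρ_m → t = u ρ_m/ρ_ice = 0.919 km × 3.39/0.908 = 3.43 km.

3.43 km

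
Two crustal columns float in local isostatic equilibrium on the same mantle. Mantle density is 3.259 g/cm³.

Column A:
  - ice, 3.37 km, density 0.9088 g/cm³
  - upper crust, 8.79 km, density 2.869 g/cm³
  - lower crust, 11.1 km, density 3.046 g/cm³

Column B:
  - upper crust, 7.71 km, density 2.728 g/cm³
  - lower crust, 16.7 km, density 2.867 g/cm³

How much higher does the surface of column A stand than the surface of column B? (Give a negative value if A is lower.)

0.943 km

For any compensation level in the mantle, the mantle terms cancel and isostasy reduces to e = (Σt_A − Σt_B) − (Σ(ρt)_A − Σ(ρt)_B) / ρ_m.
Σt_A = 23.26 km; Σt_B = 24.41 km; Σ(ρt)_A = 62.091766; Σ(ρt)_B = 68.91178 (in km·g/cm³).
e = (23.26 − 24.41) − (62.091766 − 68.91178) / 3.259 = 0.943 km.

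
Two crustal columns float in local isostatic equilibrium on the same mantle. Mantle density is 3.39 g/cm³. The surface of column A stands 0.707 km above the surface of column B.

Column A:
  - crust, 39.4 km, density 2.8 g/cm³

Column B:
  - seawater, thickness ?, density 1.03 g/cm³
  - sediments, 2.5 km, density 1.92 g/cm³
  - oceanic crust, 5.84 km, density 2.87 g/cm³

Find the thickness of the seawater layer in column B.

5.99 km

Take the compensation level at the base of the deeper column (depth z_c below the surface of column A) and equate Σ ρ_i t_i down to z_c; mantle fills any gap and the z_c terms cancel.
Column A: 39.4×2.8 + (z_c − 39.4)×3.39
Column B: 0.707×0 + x×1.03 + 2.5×1.92 + 5.84×2.87 + (z_c − 0.707 − 8.34 − x)×3.39
The z_c×3.39 term appears on both sides and cancels. Collect the known terms of each column as K = Σ(ρt)_known − 3.39 × (depth of known layers): K_A = 110.32 − 3.39×39.4 = −23.246; K_B = 21.5608 − 3.39×(0.707 + 8.34) = −9.10853.
Balance: K_A = K_B − x×(3.39 − 1.03), so x = (K_B − K_A)/(3.39 − 1.03) = 14.1375/2.36 = 5.99 km.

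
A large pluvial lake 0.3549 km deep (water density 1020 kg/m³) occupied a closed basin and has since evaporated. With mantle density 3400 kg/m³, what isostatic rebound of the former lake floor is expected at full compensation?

u = d ρ_w/ρ_m = 0.3549 km × 1020/3400 = 0.106 km.

0.106 km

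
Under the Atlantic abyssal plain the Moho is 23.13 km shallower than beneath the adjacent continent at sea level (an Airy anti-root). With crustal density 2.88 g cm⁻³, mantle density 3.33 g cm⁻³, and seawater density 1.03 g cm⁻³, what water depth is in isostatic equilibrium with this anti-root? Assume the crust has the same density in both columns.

5.63 km

Replacing a thickness d of crust by seawater at the top must be balanced by replacing crust with mantle at the base: d (ρ_c − ρ_w) = a (ρ_m − ρ_c).
d = a (ρ_m − ρ_c)/(ρ_c − ρ_w) = 23.13 km × 0.45/1.85 = 5.63 km.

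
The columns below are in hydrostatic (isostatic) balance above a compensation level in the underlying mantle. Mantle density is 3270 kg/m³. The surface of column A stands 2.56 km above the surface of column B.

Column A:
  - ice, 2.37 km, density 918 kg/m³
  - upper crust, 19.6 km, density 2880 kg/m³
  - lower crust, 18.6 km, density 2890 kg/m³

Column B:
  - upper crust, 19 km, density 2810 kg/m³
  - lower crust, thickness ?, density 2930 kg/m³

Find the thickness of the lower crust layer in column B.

Take the compensation level at the base of the deeper column (depth z_c below the surface of column A) and equate Σ ρ_i t_i down to z_c; mantle fills any gap and the z_c terms cancel.
Column A: 2.37×918 + 19.6×2880 + 18.6×2890 + (z_c − 40.57)×3270
Column B: 2.56×0 + 19×2810 + x×2930 + (z_c − 2.56 − 19 − x)×3270
The z_c×3270 term appears on both sides and cancels. Collect the known terms of each column as K = Σ(ρt)_known − 3270 × (depth of known layers): K_A = 112377.66 − 3270×40.57 = −20286.24; K_B = 53390 − 3270×(2.56 + 19) = −17111.2.
Balance: K_A = K_B − x×(3270 − 2930), so x = (K_B − K_A)/(3270 − 2930) = 3175.04/340 = 9.34 km.

9.34 km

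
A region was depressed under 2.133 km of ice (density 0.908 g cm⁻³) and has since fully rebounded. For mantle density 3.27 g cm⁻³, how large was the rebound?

0.592 km

Removing the load lets mantle flow back in; uplift u satisfies ρ_ice t = ρ_m u.
u = t ρ_ice/ρ_m = 2.133 km × 0.908/3.27 = 0.592 km.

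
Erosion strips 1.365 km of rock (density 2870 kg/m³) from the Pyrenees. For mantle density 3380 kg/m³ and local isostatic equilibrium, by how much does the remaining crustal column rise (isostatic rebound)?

Unloading: uplift u = e ρ_c/ρ_m = 1.365 km × 2870/3380 = 1.16 km.

1.16 km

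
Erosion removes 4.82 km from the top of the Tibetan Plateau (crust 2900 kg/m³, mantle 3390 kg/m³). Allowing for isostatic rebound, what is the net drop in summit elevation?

0.697 km

Rebound u = e ρ_c/ρ_m = 4.82 km × 2900/3390 = 4.123 km.
Net surface drop = e − u = 4.82 km − 4.123 km = e (ρ_m − ρ_c)/ρ_m = 0.697 km.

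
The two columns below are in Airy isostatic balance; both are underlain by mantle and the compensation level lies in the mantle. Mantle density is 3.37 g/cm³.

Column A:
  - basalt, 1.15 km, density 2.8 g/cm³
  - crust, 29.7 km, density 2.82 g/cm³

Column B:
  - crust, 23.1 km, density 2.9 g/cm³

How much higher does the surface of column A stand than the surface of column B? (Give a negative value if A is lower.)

For any compensation level in the mantle, the mantle terms cancel and isostasy reduces to e = (Σt_A − Σt_B) − (Σ(ρt)_A − Σ(ρt)_B) / ρ_m.
Σt_A = 30.85 km; Σt_B = 23.1 km; Σ(ρt)_A = 86.974; Σ(ρt)_B = 66.99 (in km·g/cm³).
e = (30.85 − 23.1) − (86.974 − 66.99) / 3.37 = 1.82 km.

1.82 km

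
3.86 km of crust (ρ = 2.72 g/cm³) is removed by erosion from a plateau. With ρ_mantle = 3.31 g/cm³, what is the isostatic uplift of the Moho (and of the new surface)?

Unloading: uplift u = e ρ_c/ρ_m = 3.86 km × 2.72/3.31 = 3.17 km.

3.17 km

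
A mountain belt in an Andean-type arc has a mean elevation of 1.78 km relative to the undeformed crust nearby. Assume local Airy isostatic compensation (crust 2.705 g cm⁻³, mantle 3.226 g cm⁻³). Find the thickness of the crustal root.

9.24 km

By Archimedes' principle applied to the lithosphere: the weight of the topography is balanced by the buoyancy of the root, ρ_c h = (ρ_m − ρ_c) r.
r = h · ρ_c / (ρ_m − ρ_c) = 1.78 km × 2.705 / (3.226 − 2.705) = 9.24 km.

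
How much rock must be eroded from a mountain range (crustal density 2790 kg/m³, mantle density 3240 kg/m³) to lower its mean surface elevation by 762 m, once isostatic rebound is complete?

5490 m

Net drop Δ = e − u = e − e ρ_c/ρ_m = e (ρ_m − ρ_c)/ρ_m.
e = Δ ρ_m/(ρ_m − ρ_c) = 762 m × 3240/450 = 5490 m.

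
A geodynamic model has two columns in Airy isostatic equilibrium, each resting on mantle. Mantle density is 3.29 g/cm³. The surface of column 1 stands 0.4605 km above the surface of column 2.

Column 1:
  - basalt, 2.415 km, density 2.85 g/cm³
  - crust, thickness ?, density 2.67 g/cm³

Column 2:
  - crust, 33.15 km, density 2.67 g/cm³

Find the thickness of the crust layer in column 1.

33.9 km

Take the compensation level at the base of the deeper column (depth z_c below the surface of column 1) and equate Σ ρ_i t_i down to z_c; mantle fills any gap and the z_c terms cancel.
Column 1: 2.415×2.85 + x×2.67 + (z_c − 2.415 − x)×3.29
Column 2: 0.4605×0 + 33.15×2.67 + (z_c − 0.4605 − 33.15)×3.29
The z_c×3.29 term appears on both sides and cancels. Collect the known terms of each column as K = Σ(ρt)_known − 3.29 × (depth of known layers): K_1 = 6.88275 − 3.29×2.415 = −1.0626; K_2 = 88.5105 − 3.29×(0.4605 + 33.15) = −22.068045.
Balance: K_1 − x×(3.29 − 2.67) = K_2, so x = (K_1 − K_2)/(3.29 − 2.67) = 21.0054/0.62 = 33.9 km.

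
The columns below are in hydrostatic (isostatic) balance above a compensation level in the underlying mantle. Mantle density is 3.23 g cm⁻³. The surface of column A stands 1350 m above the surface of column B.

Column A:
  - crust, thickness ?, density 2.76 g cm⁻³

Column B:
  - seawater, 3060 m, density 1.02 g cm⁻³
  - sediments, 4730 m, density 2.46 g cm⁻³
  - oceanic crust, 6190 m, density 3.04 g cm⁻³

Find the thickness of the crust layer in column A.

Take the compensation level at the base of the deeper column (depth z_c below the surface of column A) and equate Σ ρ_i t_i down to z_c; mantle fills any gap and the z_c terms cancel.
Column A: x×2.76 + (z_c − 0 − x)×3.23
Column B: 1350×0 + 3060×1.02 + 4730×2.46 + 6190×3.04 + (z_c − 1350 − 13980)×3.23
The z_c×3.23 term appears on both sides and cancels. Collect the known terms of each column as K = Σ(ρt)_known − 3.23 × (depth of known layers): K_A = 0 − 3.23×0 = 0; K_B = 33574.6 − 3.23×(1350 + 13980) = −15941.3.
Balance: K_A − x×(3.23 − 2.76) = K_B, so x = (K_A − K_B)/(3.23 − 2.76) = 15941.3/0.47 = 33900 m.

33900 m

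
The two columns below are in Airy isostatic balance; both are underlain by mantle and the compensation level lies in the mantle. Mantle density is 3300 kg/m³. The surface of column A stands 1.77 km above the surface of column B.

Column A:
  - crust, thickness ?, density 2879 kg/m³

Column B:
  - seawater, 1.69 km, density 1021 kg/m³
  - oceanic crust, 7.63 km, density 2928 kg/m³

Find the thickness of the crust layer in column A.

29.8 km

Take the compensation level at the base of the deeper column (depth z_c below the surface of column A) and equate Σ ρ_i t_i down to z_c; mantle fills any gap and the z_c terms cancel.
Column A: x×2879 + (z_c − 0 − x)×3300
Column B: 1.77×0 + 1.69×1021 + 7.63×2928 + (z_c − 1.77 − 9.32)×3300
The z_c×3300 term appears on both sides and cancels. Collect the known terms of each column as K = Σ(ρt)_known − 3300 × (depth of known layers): K_A = 0 − 3300×0 = 0; K_B = 24066.13 − 3300×(1.77 + 9.32) = −12530.87.
Balance: K_A − x×(3300 − 2879) = K_B, so x = (K_A − K_B)/(3300 − 2879) = 12530.9/421 = 29.8 km.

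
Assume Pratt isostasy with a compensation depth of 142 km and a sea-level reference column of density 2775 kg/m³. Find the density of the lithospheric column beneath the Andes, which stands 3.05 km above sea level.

Pratt balance: ρ_ref D = ρ (D + h).
ρ = ρ_ref D/(D + h) = 2775 × 142 km/(142 km + 3.05 km) = 2720 kg/m³.

2720 kg/m³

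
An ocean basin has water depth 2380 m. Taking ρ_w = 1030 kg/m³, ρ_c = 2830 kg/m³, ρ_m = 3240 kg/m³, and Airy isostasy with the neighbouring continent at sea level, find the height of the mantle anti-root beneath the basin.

10400 m

Balancing pressure at the compensation depth: replacing crust with seawater at the top is compensated by replacing crust with mantle at the base: d (ρ_c − ρ_w) = a (ρ_m − ρ_c).
a = d (ρ_c − ρ_w)/(ρ_m − ρ_c) = 2380 m × 1800/410 = 10400 m.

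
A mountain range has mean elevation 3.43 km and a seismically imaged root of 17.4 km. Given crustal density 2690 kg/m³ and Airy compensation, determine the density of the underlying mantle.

Airy balance: ρ_c h = (ρ_m − ρ_c) r → ρ_m = ρ_c (1 + h/r).
ρ_m = 2690 × (1 + 3.43 km/17.4 km) = 3220 kg/m³.

3220 kg/m³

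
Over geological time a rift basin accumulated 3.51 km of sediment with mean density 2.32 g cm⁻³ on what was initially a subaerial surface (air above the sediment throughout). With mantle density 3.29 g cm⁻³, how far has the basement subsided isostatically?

2.48 km

Subaerial load: s = t ρ_sed / ρ_m = 3.51 km × 2.32/3.29 = 2.48 km.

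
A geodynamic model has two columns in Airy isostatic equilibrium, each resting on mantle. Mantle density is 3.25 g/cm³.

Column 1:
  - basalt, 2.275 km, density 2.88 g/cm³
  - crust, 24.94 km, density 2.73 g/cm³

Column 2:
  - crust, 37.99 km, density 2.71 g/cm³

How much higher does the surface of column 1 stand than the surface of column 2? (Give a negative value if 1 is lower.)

−2.06 km

For any compensation level in the mantle, the mantle terms cancel and isostasy reduces to e = (Σt_1 − Σt_2) − (Σ(ρt)_1 − Σ(ρt)_2) / ρ_m.
Σt_1 = 27.215 km; Σt_2 = 37.99 km; Σ(ρt)_1 = 74.6382; Σ(ρt)_2 = 102.9529 (in km·g/cm³).
e = (27.215 − 37.99) − (74.6382 − 102.9529) / 3.25 = −2.06 km.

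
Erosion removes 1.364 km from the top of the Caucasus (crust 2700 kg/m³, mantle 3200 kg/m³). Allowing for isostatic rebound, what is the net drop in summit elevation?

Rebound u = e ρ_c/ρ_m = 1.364 km × 2700/3200 = 1.151 km.
Net surface drop = e − u = 1.364 km − 1.151 km = e (ρ_m − ρ_c)/ρ_m = 0.213 km.

0.213 km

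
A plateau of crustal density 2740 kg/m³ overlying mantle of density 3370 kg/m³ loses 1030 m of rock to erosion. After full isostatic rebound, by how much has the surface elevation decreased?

193 m

Rebound u = e ρ_c/ρ_m = 1030 m × 2740/3370 = 837.4 m.
Net surface drop = e − u = 1030 m − 837.4 m = e (ρ_m − ρ_c)/ρ_m = 193 m.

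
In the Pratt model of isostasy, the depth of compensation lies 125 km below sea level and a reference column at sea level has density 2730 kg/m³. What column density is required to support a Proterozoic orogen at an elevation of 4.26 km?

2640 kg/m³

Pratt balance: ρ_ref D = ρ (D + h).
ρ = ρ_ref D/(D + h) = 2730 × 125 km/(125 km + 4.26 km) = 2640 kg/m³.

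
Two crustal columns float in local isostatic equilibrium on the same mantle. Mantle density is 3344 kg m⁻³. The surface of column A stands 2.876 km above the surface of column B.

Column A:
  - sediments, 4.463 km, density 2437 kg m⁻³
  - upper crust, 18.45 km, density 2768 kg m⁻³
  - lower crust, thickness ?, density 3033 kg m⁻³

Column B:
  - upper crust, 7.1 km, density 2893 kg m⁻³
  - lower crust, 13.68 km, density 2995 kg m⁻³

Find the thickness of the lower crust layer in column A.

9.38 km

Take the compensation level at the base of the deeper column (depth z_c below the surface of column A) and equate Σ ρ_i t_i down to z_c; mantle fills any gap and the z_c terms cancel.
Column A: 4.463×2437 + 18.45×2768 + x×3033 + (z_c − 22.913 − x)×3344
Column B: 2.876×0 + 7.1×2893 + 13.68×2995 + (z_c − 2.876 − 20.78)×3344
The z_c×3344 term appears on both sides and cancels. Collect the known terms of each column as K = Σ(ρt)_known − 3344 × (depth of known layers): K_A = 61945.931 − 3344×22.913 = −14675.141; K_B = 61511.9 − 3344×(2.876 + 20.78) = −17593.764.
Balance: K_A − x×(3344 − 3033) = K_B, so x = (K_A − K_B)/(3344 − 3033) = 2918.62/311 = 9.38 km.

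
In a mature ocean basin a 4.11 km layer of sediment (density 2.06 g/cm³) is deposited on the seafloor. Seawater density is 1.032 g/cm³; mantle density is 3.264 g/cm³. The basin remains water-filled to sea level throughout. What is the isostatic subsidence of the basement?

1.89 km

Submarine loading: the sediment displaces seawater, and the subsidence is in turn flooded, so s (ρ_m − ρ_w) = t (ρ_sed − ρ_w).
s = 4.11 km × (2.06 − 1.032) / (3.264 − 1.032) = 1.89 km.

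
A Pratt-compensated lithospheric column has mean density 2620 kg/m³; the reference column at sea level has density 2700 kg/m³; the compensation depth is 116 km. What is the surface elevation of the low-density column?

ρ_ref D = ρ (D + h) → h = D (ρ_ref − ρ)/ρ.
h = 116 km × (2700 − 2620)/2620 = 3.54 km.

3.54 km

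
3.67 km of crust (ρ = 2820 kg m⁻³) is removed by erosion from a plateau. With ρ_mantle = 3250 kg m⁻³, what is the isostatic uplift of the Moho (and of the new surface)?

3.18 km

Unloading: uplift u = e ρ_c/ρ_m = 3.67 km × 2820/3250 = 3.18 km.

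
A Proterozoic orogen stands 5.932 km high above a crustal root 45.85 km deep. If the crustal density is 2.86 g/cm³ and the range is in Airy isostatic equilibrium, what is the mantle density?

Airy balance: ρ_c h = (ρ_m − ρ_c) r → ρ_m = ρ_c (1 + h/r).
ρ_m = 2.86 × (1 + 5.932 km/45.85 km) = 3.23 g/cm³.

3.23 g/cm³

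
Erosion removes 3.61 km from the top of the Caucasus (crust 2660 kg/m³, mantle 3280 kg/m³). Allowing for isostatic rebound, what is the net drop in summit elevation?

Rebound u = e ρ_c/ρ_m = 3.61 km × 2660/3280 = 2.928 km.
Net surface drop = e − u = 3.61 km − 2.928 km = e (ρ_m − ρ_c)/ρ_m = 0.682 km.

0.682 km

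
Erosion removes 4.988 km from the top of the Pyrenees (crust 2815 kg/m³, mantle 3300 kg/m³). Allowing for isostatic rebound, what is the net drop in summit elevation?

0.733 km

Rebound u = e ρ_c/ρ_m = 4.988 km × 2815/3300 = 4.255 km.
Net surface drop = e − u = 4.988 km − 4.255 km = e (ρ_m − ρ_c)/ρ_m = 0.733 km.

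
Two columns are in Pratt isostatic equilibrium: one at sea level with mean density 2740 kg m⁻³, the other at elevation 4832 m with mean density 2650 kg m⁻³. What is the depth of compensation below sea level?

ρ_ref D = ρ (D + h) → D (ρ_ref − ρ) = ρ h.
D = ρ h/(ρ_ref − ρ) = 2650 × 4832 m/(2740 − 2650) = 142000 m.

142000 m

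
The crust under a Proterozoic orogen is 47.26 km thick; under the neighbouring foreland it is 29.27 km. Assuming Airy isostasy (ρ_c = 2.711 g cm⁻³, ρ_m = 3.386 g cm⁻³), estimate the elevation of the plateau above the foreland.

Excess crust Δ = 47.26 km − 29.27 km = 17.99 km, split between elevation h and root r with h + r = Δ.
Airy balance ρ_c h = (ρ_m − ρ_c) r gives r = h ρ_c/(ρ_m − ρ_c), so h (1 + ρ_c/(ρ_m − ρ_c)) = Δ, i.e. h = Δ (ρ_m − ρ_c)/ρ_m.
h = 17.99 km × 0.675/3.386 = 3.59 km.

3.59 km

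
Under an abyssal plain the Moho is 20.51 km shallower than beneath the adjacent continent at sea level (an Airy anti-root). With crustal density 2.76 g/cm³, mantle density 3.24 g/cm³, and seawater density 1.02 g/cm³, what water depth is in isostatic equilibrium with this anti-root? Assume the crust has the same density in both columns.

Replacing a thickness d of crust by seawater at the top must be balanced by replacing crust with mantle at the base: d (ρ_c − ρ_w) = a (ρ_m − ρ_c).
d = a (ρ_m − ρ_c)/(ρ_c − ρ_w) = 20.51 km × 0.48/1.74 = 5.66 km.

5.66 km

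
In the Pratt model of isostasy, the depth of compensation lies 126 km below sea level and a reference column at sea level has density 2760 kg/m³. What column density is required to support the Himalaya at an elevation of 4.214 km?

2670 kg/m³

Pratt balance: ρ_ref D = ρ (D + h).
ρ = ρ_ref D/(D + h) = 2760 × 126 km/(126 km + 4.214 km) = 2670 kg/m³.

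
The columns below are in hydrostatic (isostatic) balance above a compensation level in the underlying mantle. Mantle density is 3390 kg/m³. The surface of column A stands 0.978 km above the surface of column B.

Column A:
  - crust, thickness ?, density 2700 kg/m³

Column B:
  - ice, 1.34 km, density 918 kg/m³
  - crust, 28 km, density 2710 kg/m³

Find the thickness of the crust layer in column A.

37.2 km

Take the compensation level at the base of the deeper column (depth z_c below the surface of column A) and equate Σ ρ_i t_i down to z_c; mantle fills any gap and the z_c terms cancel.
Column A: x×2700 + (z_c − 0 − x)×3390
Column B: 0.978×0 + 1.34×918 + 28×2710 + (z_c − 0.978 − 29.34)×3390
The z_c×3390 term appears on both sides and cancels. Collect the known terms of each column as K = Σ(ρt)_known − 3390 × (depth of known layers): K_A = 0 − 3390×0 = 0; K_B = 77110.12 − 3390×(0.978 + 29.34) = −25667.9.
Balance: K_A − x×(3390 − 2700) = K_B, so x = (K_A − K_B)/(3390 − 2700) = 25667.9/690 = 37.2 km.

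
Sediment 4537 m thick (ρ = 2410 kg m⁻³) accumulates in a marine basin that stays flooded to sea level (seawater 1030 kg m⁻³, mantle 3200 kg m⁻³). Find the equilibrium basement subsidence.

2890 m

Submarine loading: the sediment displaces seawater, and the subsidence is in turn flooded, so s (ρ_m − ρ_w) = t (ρ_sed − ρ_w).
s = 4537 m × (2410 − 1030) / (3200 − 1030) = 2890 m.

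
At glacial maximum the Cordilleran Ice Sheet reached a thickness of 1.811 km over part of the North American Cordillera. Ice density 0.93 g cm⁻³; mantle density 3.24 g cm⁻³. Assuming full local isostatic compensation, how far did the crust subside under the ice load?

Isostatic balance requires: the ice load ρ_ice t is balanced by mantle displaced below, ρ_m s.
s = t ρ_ice / ρ_m = 1.811 km × 0.93/3.24 = 0.52 km.

0.52 km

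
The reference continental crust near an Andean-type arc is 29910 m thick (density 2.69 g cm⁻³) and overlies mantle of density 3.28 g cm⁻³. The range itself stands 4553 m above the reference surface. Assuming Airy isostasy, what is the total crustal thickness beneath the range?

55200 m

Root depth r = h ρ_c / (ρ_m − ρ_c) = 4553 m × 2.69 / 0.59 = 20760 m.
Total thickness = T + h + r = 29910 m + 4553 m + 20760 m = 55200 m.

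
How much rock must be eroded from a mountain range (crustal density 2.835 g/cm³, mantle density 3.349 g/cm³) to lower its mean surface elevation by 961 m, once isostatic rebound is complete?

6260 m

Net drop Δ = e − u = e − e ρ_c/ρ_m = e (ρ_m − ρ_c)/ρ_m.
e = Δ ρ_m/(ρ_m − ρ_c) = 961 m × 3.349/0.514 = 6260 m.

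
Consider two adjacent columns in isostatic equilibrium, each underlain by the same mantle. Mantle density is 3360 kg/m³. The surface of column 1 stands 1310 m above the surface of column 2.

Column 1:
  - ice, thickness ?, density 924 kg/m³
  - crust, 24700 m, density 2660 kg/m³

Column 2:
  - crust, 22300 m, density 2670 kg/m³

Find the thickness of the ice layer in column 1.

1030 m

Take the compensation level at the base of the deeper column (depth z_c below the surface of column 1) and equate Σ ρ_i t_i down to z_c; mantle fills any gap and the z_c terms cancel.
Column 1: x×924 + 24700×2660 + (z_c − 24700 − x)×3360
Column 2: 1310×0 + 22300×2670 + (z_c − 1310 − 22300)×3360
The z_c×3360 term appears on both sides and cancels. Collect the known terms of each column as K = Σ(ρt)_known − 3360 × (depth of known layers): K_1 = 65702000 − 3360×24700 = −17290000; K_2 = 59541000 − 3360×(1310 + 22300) = −19788600.
Balance: K_1 − x×(3360 − 924) = K_2, so x = (K_1 − K_2)/(3360 − 924) = 2498600/2436 = 1030 m.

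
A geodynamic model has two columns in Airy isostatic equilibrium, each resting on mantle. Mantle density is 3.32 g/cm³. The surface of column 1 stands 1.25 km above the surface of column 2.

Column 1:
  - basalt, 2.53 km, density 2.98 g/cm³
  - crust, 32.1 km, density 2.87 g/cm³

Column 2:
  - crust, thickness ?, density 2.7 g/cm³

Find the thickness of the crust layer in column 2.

Take the compensation level at the base of the deeper column (depth z_c below the surface of column 1) and equate Σ ρ_i t_i down to z_c; mantle fills any gap and the z_c terms cancel.
Column 1: 2.53×2.98 + 32.1×2.87 + (z_c − 34.63)×3.32
Column 2: 1.25×0 + x×2.7 + (z_c − 1.25 − 0 − x)×3.32
The z_c×3.32 term appears on both sides and cancels. Collect the known terms of each column as K = Σ(ρt)_known − 3.32 × (depth of known layers): K_1 = 99.6664 − 3.32×34.63 = −15.3052; K_2 = 0 − 3.32×(1.25 + 0) = −4.15.
Balance: K_1 = K_2 − x×(3.32 − 2.7), so x = (K_2 − K_1)/(3.32 − 2.7) = 11.1552/0.62 = 18 km.

18 km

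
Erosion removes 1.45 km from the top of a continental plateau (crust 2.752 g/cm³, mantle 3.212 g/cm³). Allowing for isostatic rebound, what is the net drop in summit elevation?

0.208 km

Rebound u = e ρ_c/ρ_m = 1.45 km × 2.752/3.212 = 1.242 km.
Net surface drop = e − u = 1.45 km − 1.242 km = e (ρ_m − ρ_c)/ρ_m = 0.208 km.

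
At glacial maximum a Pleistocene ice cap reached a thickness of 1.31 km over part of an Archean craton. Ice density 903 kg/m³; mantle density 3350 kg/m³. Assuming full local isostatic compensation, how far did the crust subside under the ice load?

Equating mass per unit area of the two columns: the ice load ρ_ice t is balanced by mantle displaced below, ρ_m s.
s = t ρ_ice / ρ_m = 1.31 km × 903/3350 = 0.353 km.

0.353 km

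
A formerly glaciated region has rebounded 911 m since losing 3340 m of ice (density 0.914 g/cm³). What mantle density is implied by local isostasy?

3.35 g/cm³

ρ_m = ρ_ice t / u = 0.914 × 3340 m/911 m = 3.35 g/cm³.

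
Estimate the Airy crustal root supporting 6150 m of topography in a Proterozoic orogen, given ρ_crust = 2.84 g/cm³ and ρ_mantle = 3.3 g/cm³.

38000 m

Balancing pressure at the compensation depth: the weight of the topography is balanced by the buoyancy of the root, ρ_c h = (ρ_m − ρ_c) r.
r = h · ρ_c / (ρ_m − ρ_c) = 6150 m × 2.84 / (3.3 − 2.84) = 38000 m.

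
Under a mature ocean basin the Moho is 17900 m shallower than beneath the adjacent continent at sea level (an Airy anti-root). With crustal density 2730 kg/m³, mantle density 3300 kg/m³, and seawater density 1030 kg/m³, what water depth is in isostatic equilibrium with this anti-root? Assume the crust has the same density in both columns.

6000 m

Replacing a thickness d of crust by seawater at the top must be balanced by replacing crust with mantle at the base: d (ρ_c − ρ_w) = a (ρ_m − ρ_c).
d = a (ρ_m − ρ_c)/(ρ_c − ρ_w) = 17900 m × 570/1700 = 6000 m.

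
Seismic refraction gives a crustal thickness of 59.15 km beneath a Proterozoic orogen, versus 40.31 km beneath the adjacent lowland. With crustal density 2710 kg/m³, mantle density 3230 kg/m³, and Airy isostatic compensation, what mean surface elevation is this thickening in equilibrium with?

Excess crust Δ = 59.15 km − 40.31 km = 18.84 km, split between elevation h and root r with h + r = Δ.
Airy balance ρ_c h = (ρ_m − ρ_c) r gives r = h ρ_c/(ρ_m − ρ_c), so h (1 + ρ_c/(ρ_m − ρ_c)) = Δ, i.e. h = Δ (ρ_m − ρ_c)/ρ_m.
h = 18.84 km × 520/3230 = 3.03 km.

3.03 km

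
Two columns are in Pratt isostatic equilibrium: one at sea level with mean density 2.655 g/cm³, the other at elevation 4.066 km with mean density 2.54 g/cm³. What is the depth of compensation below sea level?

ρ_ref D = ρ (D + h) → D (ρ_ref − ρ) = ρ h.
D = ρ h/(ρ_ref − ρ) = 2.54 × 4.066 km/(2.655 − 2.54) = 89.8 km.

89.8 km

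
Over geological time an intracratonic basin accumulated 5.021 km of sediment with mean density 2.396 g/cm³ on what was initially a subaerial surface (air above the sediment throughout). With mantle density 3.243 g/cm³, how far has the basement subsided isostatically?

Subaerial load: s = t ρ_sed / ρ_m = 5.021 km × 2.396/3.243 = 3.71 km.

3.71 km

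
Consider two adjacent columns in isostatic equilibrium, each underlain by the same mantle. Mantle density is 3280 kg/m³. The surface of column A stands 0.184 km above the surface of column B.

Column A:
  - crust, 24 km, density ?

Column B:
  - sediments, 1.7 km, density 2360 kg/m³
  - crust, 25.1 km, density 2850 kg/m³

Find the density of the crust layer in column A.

2740 kg/m³

Take the compensation level at the base of the deeper column (depth z_c below the surface of column A) and equate Σ ρ_i t_i down to z_c; mantle fills any gap and the z_c terms cancel.
Column A: 24×ρ + (z_c − 24)×3280
Column B: 0.184×0 + 1.7×2360 + 25.1×2850 + (z_c − 0.184 − 26.8)×3280
The z_c×3280 term appears on both sides and cancels. Collect the known terms of each column as K = Σ(ρt)_known − 3280 × (depth of known layers): K_A = 0 − 3280×24 = −78720; K_B = 75547 − 3280×(0.184 + 26.8) = −12960.52.
Balance: K_A + 24×ρ = K_B, so ρ = (K_B − K_A)/24 = 65759.5/24 = 2740 kg/m³.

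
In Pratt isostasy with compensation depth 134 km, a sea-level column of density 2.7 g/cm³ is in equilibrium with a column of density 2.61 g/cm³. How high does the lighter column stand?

ρ_ref D = ρ (D + h) → h = D (ρ_ref − ρ)/ρ.
h = 134 km × (2.7 − 2.61)/2.61 = 4.62 km.

4.62 km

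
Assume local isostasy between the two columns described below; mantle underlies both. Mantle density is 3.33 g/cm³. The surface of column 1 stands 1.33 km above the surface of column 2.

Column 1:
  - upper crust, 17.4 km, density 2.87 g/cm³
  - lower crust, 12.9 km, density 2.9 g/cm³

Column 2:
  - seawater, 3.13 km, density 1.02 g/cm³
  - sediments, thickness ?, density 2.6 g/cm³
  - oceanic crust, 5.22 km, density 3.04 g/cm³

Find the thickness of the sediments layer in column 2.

Take the compensation level at the base of the deeper column (depth z_c below the surface of column 1) and equate Σ ρ_i t_i down to z_c; mantle fills any gap and the z_c terms cancel.
Column 1: 17.4×2.87 + 12.9×2.9 + (z_c − 30.3)×3.33
Column 2: 1.33×0 + 3.13×1.02 + x×2.6 + 5.22×3.04 + (z_c − 1.33 − 8.35 − x)×3.33
The z_c×3.33 term appears on both sides and cancels. Collect the known terms of each column as K = Σ(ρt)_known − 3.33 × (depth of known layers): K_1 = 87.348 − 3.33×30.3 = −13.551; K_2 = 19.0614 − 3.33×(1.33 + 8.35) = −13.173.
Balance: K_1 = K_2 − x×(3.33 − 2.6), so x = (K_2 − K_1)/(3.33 − 2.6) = 0.378/0.73 = 0.518 km.

0.518 km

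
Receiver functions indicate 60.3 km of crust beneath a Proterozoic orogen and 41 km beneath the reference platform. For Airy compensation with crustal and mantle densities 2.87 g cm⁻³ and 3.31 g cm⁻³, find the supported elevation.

2.57 km

Excess crust Δ = 60.3 km − 41 km = 19.3 km, split between elevation h and root r with h + r = Δ.
Airy balance ρ_c h = (ρ_m − ρ_c) r gives r = h ρ_c/(ρ_m − ρ_c), so h (1 + ρ_c/(ρ_m − ρ_c)) = Δ, i.e. h = Δ (ρ_m − ρ_c)/ρ_m.
h = 19.3 km × 0.44/3.31 = 2.57 km.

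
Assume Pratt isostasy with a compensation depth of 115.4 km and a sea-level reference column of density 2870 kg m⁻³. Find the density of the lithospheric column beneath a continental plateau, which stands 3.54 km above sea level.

Pratt balance: ρ_ref D = ρ (D + h).
ρ = ρ_ref D/(D + h) = 2870 × 115.4 km/(115.4 km + 3.54 km) = 2780 kg m⁻³.

2780 kg m⁻³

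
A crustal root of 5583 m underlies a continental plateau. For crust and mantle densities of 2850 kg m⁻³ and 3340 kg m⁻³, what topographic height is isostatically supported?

In Airy isostatic equilibrium: ρ_c h = (ρ_m − ρ_c) r.
h = r (ρ_m − ρ_c) / ρ_c = 5583 m × (3340 − 2850) / 2850 = 960 m.

960 m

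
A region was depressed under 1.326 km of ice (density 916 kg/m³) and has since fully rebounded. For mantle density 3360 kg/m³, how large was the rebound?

0.361 km

Removing the load lets mantle flow back in; uplift u satisfies ρ_ice t = ρ_m u.
u = t ρ_ice/ρ_m = 1.326 km × 916/3360 = 0.361 km.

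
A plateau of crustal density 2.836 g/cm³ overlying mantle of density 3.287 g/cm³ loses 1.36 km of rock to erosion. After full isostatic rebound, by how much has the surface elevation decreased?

Rebound u = e ρ_c/ρ_m = 1.36 km × 2.836/3.287 = 1.173 km.
Net surface drop = e − u = 1.36 km − 1.173 km = e (ρ_m − ρ_c)/ρ_m = 0.187 km.

0.187 km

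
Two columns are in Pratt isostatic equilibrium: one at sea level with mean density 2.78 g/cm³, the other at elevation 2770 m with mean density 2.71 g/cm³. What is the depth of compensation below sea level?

107000 m

ρ_ref D = ρ (D + h) → D (ρ_ref − ρ) = ρ h.
D = ρ h/(ρ_ref − ρ) = 2.71 × 2770 m/(2.78 − 2.71) = 107000 m.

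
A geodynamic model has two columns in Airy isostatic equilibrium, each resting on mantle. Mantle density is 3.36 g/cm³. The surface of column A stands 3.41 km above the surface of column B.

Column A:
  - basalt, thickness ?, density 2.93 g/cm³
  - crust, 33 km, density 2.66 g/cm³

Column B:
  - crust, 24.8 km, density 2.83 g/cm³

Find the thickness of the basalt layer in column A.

3.49 km

Take the compensation level at the base of the deeper column (depth z_c below the surface of column A) and equate Σ ρ_i t_i down to z_c; mantle fills any gap and the z_c terms cancel.
Column A: x×2.93 + 33×2.66 + (z_c − 33 − x)×3.36
Column B: 3.41×0 + 24.8×2.83 + (z_c − 3.41 − 24.8)×3.36
The z_c×3.36 term appears on both sides and cancels. Collect the known terms of each column as K = Σ(ρt)_known − 3.36 × (depth of known layers): K_A = 87.78 − 3.36×33 = −23.1; K_B = 70.184 − 3.36×(3.41 + 24.8) = −24.6016.
Balance: K_A − x×(3.36 − 2.93) = K_B, so x = (K_A − K_B)/(3.36 − 2.93) = 1.5016/0.43 = 3.49 km.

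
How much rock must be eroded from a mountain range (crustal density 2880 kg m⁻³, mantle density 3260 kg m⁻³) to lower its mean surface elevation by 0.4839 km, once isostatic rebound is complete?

Net drop Δ = e − u = e − e ρ_c/ρ_m = e (ρ_m − ρ_c)/ρ_m.
e = Δ ρ_m/(ρ_m − ρ_c) = 0.4839 km × 3260/380 = 4.15 km.

4.15 km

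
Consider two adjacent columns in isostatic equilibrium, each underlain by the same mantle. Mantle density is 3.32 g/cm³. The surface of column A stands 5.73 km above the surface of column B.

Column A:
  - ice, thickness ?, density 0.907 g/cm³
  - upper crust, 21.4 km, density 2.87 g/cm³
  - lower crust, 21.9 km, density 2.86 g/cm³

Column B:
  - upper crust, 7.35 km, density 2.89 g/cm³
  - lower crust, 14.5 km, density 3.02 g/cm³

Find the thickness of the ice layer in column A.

2.83 km

Take the compensation level at the base of the deeper column (depth z_c below the surface of column A) and equate Σ ρ_i t_i down to z_c; mantle fills any gap and the z_c terms cancel.
Column A: x×0.907 + 21.4×2.87 + 21.9×2.86 + (z_c − 43.3 − x)×3.32
Column B: 5.73×0 + 7.35×2.89 + 14.5×3.02 + (z_c − 5.73 − 21.85)×3.32
The z_c×3.32 term appears on both sides and cancels. Collect the known terms of each column as K = Σ(ρt)_known − 3.32 × (depth of known layers): K_A = 124.052 − 3.32×43.3 = −19.704; K_B = 65.0315 − 3.32×(5.73 + 21.85) = −26.5341.
Balance: K_A − x×(3.32 − 0.907) = K_B, so x = (K_A − K_B)/(3.32 − 0.907) = 6.8301/2.413 = 2.83 km.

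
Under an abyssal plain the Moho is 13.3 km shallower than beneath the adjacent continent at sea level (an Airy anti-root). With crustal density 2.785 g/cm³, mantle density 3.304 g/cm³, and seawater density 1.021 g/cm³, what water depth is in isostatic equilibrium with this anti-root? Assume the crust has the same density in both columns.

Replacing a thickness d of crust by seawater at the top must be balanced by replacing crust with mantle at the base: d (ρ_c − ρ_w) = a (ρ_m − ρ_c).
d = a (ρ_m − ρ_c)/(ρ_c − ρ_w) = 13.3 km × 0.519/1.764 = 3.91 km.

3.91 km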